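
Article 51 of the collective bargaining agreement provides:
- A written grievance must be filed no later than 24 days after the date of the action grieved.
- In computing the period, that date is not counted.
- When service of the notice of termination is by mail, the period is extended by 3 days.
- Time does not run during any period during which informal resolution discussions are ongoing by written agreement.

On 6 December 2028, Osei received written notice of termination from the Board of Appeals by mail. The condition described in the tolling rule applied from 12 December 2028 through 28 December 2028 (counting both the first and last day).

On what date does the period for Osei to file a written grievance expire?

January 19, 2029

24 days after 6 December 2028 is December 30, 2028.
Service was by mail, adding 3 days: December 30, 2028 + 3 days = January 2, 2029.
From December 12, 2028 through December 28, 2028 inclusive is 17 days; tolling adds 17 days: January 2, 2029 + 17 days = January 19, 2029.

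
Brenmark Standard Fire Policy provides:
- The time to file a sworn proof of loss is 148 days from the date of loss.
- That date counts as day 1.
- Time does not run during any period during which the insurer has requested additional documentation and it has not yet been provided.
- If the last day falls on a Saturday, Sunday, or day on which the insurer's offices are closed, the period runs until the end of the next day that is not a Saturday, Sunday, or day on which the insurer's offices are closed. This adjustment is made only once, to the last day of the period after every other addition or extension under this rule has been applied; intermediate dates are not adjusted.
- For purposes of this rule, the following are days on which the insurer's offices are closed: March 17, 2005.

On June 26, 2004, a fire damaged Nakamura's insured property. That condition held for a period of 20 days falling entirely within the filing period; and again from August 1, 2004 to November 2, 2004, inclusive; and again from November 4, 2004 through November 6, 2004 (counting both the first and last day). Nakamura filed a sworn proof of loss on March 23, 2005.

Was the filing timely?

Counting June 26, 2004 as day 1, day 148 is November 20, 2004.
Tolling adds 20 days: November 20, 2004 + 20 days = December 10, 2004.
From August 1, 2004 through November 2, 2004 inclusive is 94 days; tolling adds 94 days: December 10, 2004 + 94 days = March 14, 2005.
From November 4, 2004 through November 6, 2004 inclusive is 3 days; tolling adds 3 days: March 14, 2005 + 3 days = March 17, 2005.
March 17, 2005 is a listed holiday. The next qualifying day is March 18, 2005.
The deadline is March 18, 2005; the filing on March 23, 2005 is after that date.

No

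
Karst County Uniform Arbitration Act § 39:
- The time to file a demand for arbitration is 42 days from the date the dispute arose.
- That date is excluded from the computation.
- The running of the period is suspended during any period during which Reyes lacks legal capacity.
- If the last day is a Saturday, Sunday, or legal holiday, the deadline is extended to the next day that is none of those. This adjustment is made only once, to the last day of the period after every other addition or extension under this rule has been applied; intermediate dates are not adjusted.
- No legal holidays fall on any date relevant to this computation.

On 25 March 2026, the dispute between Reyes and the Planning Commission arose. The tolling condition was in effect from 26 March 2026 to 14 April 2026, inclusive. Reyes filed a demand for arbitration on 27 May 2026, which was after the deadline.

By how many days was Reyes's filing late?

1 day

42 days after 25 March 2026 is May 6, 2026.
From March 26, 2026 through April 14, 2026 inclusive is 20 days; tolling adds 20 days: May 6, 2026 + 20 days = May 26, 2026.
May 26, 2026 is a Tuesday and not a legal holiday, so no extension applies.
The deadline is May 26, 2026; from May 26, 2026 to May 27, 2026 is 1 days.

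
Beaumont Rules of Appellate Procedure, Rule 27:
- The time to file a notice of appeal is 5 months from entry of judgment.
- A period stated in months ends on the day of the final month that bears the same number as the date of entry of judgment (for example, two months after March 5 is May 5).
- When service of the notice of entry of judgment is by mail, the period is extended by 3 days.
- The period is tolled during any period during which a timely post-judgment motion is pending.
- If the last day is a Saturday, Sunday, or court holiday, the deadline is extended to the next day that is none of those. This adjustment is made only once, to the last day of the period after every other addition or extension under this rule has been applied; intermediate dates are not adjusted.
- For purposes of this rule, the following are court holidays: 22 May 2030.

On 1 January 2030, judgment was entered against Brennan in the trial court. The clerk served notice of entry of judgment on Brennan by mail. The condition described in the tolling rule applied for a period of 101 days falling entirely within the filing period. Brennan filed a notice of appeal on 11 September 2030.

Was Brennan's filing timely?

Yes

5 months after 1 January 2030 is June 1, 2030.
Service was by mail, adding 3 days: June 1, 2030 + 3 days = June 4, 2030.
Tolling adds 101 days: June 4, 2030 + 101 days = September 13, 2030.
September 13, 2030 is a Friday and not a court holiday, so no extension applies.
The deadline is September 13, 2030; the filing on September 11, 2030 is on or before that date.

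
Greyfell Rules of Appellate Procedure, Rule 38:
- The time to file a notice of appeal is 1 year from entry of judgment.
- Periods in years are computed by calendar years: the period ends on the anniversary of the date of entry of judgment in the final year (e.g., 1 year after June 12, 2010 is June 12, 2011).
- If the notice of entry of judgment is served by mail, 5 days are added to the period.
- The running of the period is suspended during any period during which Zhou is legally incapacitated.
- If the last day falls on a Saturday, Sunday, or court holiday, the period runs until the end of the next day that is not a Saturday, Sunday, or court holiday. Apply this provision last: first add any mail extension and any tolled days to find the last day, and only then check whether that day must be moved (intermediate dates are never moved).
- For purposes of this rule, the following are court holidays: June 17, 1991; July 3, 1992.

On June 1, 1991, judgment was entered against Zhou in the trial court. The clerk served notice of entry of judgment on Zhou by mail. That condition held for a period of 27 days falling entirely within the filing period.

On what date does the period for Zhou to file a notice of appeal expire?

1 year after June 1, 1991 is June 1, 1992.
Service was by mail, adding 5 days: June 1, 1992 + 5 days = June 6, 1992.
Tolling adds 27 days: June 6, 1992 + 27 days = July 3, 1992.
July 3, 1992 is a listed holiday; July 4, 1992 is Saturday; July 5, 1992 is Sunday. The next qualifying day is July 6, 1992.

July 6, 1992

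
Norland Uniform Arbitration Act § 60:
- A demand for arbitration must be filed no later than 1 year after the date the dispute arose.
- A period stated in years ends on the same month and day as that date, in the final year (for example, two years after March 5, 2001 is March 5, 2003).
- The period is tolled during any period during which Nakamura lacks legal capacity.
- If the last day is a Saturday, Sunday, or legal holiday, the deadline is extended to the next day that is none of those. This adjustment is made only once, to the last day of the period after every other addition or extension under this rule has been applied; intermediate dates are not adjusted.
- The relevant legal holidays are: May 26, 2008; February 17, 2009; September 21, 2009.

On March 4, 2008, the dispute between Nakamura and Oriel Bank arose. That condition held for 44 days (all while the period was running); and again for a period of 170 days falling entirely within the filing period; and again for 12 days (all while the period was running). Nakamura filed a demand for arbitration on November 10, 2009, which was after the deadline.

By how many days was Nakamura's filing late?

25 days

1 year after March 4, 2008 is March 4, 2009.
Tolling adds 44 days: March 4, 2009 + 44 days = April 17, 2009.
Tolling adds 170 days: April 17, 2009 + 170 days = October 4, 2009.
Tolling adds 12 days: October 4, 2009 + 12 days = October 16, 2009.
October 16, 2009 is a Friday and not a legal holiday, so no extension applies.
The deadline is October 16, 2009; from October 16, 2009 to November 10, 2009 is 25 days.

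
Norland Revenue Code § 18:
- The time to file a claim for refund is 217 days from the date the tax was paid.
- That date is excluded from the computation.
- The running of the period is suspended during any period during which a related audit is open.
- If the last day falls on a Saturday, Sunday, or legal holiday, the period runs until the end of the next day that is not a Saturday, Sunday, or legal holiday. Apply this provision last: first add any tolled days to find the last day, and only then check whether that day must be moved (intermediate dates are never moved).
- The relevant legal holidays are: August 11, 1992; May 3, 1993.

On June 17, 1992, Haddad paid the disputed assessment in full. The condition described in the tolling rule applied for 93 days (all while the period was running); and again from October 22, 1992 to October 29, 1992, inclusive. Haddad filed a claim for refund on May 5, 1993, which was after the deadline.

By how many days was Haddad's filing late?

217 days after June 17, 1992 is January 20, 1993.
Tolling adds 93 days: January 20, 1993 + 93 days = April 23, 1993.
From October 22, 1992 through October 29, 1992 inclusive is 8 days; tolling adds 8 days: April 23, 1993 + 8 days = May 1, 1993.
May 1, 1993 is Saturday; May 2, 1993 is Sunday; May 3, 1993 is a listed holiday. The next qualifying day is May 4, 1993.
The deadline is May 4, 1993; from May 4, 1993 to May 5, 1993 is 1 days.

1 day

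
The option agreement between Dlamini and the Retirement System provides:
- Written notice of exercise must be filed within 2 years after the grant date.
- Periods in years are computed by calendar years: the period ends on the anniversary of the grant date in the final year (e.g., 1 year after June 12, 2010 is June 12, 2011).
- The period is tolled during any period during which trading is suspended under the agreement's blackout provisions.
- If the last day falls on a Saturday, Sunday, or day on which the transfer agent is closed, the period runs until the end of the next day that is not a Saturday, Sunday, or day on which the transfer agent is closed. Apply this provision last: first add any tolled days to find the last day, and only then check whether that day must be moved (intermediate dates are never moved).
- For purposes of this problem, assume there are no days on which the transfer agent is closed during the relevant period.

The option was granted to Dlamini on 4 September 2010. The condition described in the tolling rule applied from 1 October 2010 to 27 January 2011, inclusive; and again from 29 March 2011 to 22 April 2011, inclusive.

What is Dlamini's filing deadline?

2 years after 4 September 2010 is September 4, 2012.
From October 1, 2010 through January 27, 2011 inclusive is 119 days; tolling adds 119 days: September 4, 2012 + 119 days = January 1, 2013.
From March 29, 2011 through April 22, 2011 inclusive is 25 days; tolling adds 25 days: January 1, 2013 + 25 days = January 26, 2013.
January 26, 2013 is Saturday; January 27, 2013 is Sunday. The next qualifying day is January 28, 2013.

January 28, 2013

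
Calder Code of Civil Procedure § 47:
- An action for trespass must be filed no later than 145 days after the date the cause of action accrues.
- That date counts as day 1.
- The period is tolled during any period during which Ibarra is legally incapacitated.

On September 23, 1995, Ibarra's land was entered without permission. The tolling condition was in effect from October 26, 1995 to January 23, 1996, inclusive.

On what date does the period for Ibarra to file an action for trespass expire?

Counting September 23, 1995 as day 1, day 145 is February 14, 1996.
From October 26, 1995 through January 23, 1996 inclusive is 90 days; tolling adds 90 days: February 14, 1996 + 90 days = May 14, 1996.

May 14, 1996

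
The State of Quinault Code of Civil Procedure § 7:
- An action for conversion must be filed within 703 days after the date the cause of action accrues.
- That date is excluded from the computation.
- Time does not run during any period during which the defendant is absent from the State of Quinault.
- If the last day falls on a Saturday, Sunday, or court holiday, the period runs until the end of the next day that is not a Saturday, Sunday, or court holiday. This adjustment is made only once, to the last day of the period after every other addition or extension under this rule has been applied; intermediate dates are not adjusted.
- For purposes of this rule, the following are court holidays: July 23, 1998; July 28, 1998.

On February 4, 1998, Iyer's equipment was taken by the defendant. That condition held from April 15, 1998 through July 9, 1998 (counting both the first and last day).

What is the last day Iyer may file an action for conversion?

April 3, 2000

703 days after February 4, 1998 is January 8, 2000.
From April 15, 1998 through July 9, 1998 inclusive is 86 days; tolling adds 86 days: January 8, 2000 + 86 days = April 3, 2000.
April 3, 2000 is a Monday and not a court holiday, so no extension applies.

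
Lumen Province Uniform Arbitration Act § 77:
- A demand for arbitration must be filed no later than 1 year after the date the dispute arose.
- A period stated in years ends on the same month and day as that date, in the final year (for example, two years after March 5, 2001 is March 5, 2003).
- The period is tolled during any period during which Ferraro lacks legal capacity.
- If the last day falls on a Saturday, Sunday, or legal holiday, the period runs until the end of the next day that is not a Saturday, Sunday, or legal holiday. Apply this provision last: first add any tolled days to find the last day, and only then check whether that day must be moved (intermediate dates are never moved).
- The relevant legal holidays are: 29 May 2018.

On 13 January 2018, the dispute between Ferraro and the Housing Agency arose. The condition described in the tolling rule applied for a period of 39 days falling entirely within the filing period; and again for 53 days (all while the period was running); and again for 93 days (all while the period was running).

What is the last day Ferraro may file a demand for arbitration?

1 year after 13 January 2018 is January 13, 2019.
Tolling adds 39 days: January 13, 2019 + 39 days = February 21, 2019.
Tolling adds 53 days: February 21, 2019 + 53 days = April 15, 2019.
Tolling adds 93 days: April 15, 2019 + 93 days = July 17, 2019.
July 17, 2019 is a Wednesday and not a legal holiday, so no extension applies.

July 17, 2019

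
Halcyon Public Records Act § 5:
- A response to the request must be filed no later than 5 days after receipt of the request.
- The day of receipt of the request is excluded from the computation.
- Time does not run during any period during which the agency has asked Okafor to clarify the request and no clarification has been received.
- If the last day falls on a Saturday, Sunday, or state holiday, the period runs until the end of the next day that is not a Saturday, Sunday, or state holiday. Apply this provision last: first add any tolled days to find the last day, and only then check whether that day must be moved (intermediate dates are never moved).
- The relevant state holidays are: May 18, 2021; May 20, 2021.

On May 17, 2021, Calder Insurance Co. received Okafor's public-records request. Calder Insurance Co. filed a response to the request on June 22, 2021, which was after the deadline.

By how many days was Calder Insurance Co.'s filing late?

5 days after May 17, 2021 is May 22, 2021.
May 22, 2021 is Saturday; May 23, 2021 is Sunday. The next qualifying day is May 24, 2021.
The deadline is May 24, 2021; from May 24, 2021 to June 22, 2021 is 29 days.

29 days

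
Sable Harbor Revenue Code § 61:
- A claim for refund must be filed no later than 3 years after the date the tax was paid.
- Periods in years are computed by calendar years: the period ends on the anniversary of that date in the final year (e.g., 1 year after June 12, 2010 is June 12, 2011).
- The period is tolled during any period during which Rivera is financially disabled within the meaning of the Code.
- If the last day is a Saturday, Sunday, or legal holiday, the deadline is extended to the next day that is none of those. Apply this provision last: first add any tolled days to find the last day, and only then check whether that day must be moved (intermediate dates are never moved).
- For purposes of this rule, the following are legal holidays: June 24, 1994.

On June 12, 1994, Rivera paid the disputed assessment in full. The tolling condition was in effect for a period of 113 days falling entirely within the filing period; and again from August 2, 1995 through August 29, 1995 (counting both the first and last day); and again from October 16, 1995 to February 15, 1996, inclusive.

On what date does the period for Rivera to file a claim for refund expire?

3 years after June 12, 1994 is June 12, 1997.
Tolling adds 113 days: June 12, 1997 + 113 days = October 3, 1997.
From August 2, 1995 through August 29, 1995 inclusive is 28 days; tolling adds 28 days: October 3, 1997 + 28 days = October 31, 1997.
From October 16, 1995 through February 15, 1996 inclusive is 123 days; tolling adds 123 days: October 31, 1997 + 123 days = March 3, 1998.
March 3, 1998 is a Tuesday and not a legal holiday, so no extension applies.

March 3, 1998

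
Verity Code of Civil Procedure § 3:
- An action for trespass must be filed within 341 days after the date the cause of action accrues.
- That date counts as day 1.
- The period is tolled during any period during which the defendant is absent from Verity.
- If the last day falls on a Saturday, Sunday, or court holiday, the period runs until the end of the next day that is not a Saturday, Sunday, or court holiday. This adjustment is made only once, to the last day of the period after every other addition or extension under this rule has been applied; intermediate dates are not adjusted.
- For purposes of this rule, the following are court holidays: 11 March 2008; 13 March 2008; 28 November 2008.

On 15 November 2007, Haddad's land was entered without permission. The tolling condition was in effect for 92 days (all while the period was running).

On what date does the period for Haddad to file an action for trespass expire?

January 20, 2009

Counting 15 November 2007 as day 1, day 341 is October 20, 2008.
Tolling adds 92 days: October 20, 2008 + 92 days = January 20, 2009.
January 20, 2009 is a Tuesday and not a court holiday, so no extension applies.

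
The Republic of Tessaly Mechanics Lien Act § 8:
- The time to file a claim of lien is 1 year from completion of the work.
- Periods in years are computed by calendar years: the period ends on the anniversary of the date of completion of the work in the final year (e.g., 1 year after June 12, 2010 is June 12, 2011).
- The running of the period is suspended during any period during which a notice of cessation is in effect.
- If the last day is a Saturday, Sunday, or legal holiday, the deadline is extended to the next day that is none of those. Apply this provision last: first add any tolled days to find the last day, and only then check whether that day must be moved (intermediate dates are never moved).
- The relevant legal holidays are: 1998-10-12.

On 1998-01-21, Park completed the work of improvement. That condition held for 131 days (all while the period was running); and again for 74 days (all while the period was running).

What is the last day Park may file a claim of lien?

August 16, 1999

1 year after 1998-01-21 is January 21, 1999.
Tolling adds 131 days: January 21, 1999 + 131 days = June 1, 1999.
Tolling adds 74 days: June 1, 1999 + 74 days = August 14, 1999.
August 14, 1999 is Saturday; August 15, 1999 is Sunday. The next qualifying day is August 16, 1999.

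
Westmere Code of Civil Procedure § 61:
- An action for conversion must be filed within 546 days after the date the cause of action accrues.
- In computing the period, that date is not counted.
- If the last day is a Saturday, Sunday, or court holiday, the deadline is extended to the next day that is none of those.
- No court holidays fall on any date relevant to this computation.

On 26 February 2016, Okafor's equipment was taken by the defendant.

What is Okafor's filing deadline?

546 days after 26 February 2016 is August 25, 2017.
August 25, 2017 is a Friday and not a court holiday, so no extension applies.

August 25, 2017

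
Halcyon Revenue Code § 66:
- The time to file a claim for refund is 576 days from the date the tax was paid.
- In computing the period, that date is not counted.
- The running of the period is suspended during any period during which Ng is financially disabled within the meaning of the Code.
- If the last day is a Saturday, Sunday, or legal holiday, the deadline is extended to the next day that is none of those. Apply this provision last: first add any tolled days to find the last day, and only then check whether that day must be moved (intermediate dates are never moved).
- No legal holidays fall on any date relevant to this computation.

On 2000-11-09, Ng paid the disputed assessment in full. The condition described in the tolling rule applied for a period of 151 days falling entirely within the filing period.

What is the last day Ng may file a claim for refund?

November 6, 2002

576 days after 2000-11-09 is June 8, 2002.
Tolling adds 151 days: June 8, 2002 + 151 days = November 6, 2002.
November 6, 2002 is a Wednesday and not a legal holiday, so no extension applies.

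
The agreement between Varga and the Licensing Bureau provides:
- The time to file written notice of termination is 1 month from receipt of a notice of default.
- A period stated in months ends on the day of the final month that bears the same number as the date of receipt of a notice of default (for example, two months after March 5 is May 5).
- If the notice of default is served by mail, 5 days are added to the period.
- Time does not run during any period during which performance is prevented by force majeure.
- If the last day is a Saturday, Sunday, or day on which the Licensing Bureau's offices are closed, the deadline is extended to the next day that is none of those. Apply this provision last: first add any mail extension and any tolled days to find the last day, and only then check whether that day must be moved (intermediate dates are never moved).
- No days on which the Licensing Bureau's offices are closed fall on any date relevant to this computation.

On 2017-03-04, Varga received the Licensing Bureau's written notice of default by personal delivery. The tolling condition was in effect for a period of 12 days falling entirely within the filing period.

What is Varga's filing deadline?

1 month after 2017-03-04 is April 4, 2017.
Service was not by mail, so no mail extension applies.
Tolling adds 12 days: April 4, 2017 + 12 days = April 16, 2017.
April 16, 2017 is Sunday. The next qualifying day is April 17, 2017.

April 17, 2017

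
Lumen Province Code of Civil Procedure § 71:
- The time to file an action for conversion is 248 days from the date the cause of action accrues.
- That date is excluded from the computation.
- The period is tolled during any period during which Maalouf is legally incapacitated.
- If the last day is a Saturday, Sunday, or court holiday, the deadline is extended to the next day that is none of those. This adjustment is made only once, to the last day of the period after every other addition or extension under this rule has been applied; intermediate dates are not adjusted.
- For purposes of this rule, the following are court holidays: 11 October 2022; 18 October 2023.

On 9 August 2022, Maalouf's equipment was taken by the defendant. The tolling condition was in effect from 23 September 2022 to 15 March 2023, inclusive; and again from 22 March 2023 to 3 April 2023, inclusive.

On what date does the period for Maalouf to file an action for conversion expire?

October 19, 2023

248 days after 9 August 2022 is April 14, 2023.
From September 23, 2022 through March 15, 2023 inclusive is 174 days; tolling adds 174 days: April 14, 2023 + 174 days = October 5, 2023.
From March 22, 2023 through April 3, 2023 inclusive is 13 days; tolling adds 13 days: October 5, 2023 + 13 days = October 18, 2023.
October 18, 2023 is a listed holiday. The next qualifying day is October 19, 2023.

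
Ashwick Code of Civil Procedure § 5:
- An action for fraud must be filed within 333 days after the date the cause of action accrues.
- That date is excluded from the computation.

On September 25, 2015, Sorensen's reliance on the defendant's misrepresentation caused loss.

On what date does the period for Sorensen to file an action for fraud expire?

August 23, 2016

333 days after September 25, 2015 is August 23, 2016.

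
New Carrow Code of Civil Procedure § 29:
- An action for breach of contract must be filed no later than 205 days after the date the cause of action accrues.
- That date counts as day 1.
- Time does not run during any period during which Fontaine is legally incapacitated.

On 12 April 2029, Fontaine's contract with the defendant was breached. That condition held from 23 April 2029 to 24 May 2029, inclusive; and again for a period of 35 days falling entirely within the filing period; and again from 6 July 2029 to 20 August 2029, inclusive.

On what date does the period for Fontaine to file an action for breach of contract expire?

Counting 12 April 2029 as day 1, day 205 is November 2, 2029.
From April 23, 2029 through May 24, 2029 inclusive is 32 days; tolling adds 32 days: November 2, 2029 + 32 days = December 4, 2029.
Tolling adds 35 days: December 4, 2029 + 35 days = January 8, 2030.
From July 6, 2029 through August 20, 2029 inclusive is 46 days; tolling adds 46 days: January 8, 2030 + 46 days = February 23, 2030.

February 23, 2030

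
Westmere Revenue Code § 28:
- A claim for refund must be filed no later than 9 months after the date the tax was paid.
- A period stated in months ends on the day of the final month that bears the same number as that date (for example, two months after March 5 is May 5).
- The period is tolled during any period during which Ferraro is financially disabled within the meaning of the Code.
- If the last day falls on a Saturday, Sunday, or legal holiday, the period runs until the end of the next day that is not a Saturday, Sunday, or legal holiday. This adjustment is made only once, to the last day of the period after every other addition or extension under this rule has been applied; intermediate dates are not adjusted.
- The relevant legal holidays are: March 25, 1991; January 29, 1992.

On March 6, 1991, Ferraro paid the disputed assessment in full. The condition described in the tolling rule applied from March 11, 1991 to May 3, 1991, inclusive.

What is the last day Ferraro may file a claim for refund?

January 30, 1992

9 months after March 6, 1991 is December 6, 1991.
From March 11, 1991 through May 3, 1991 inclusive is 54 days; tolling adds 54 days: December 6, 1991 + 54 days = January 29, 1992.
January 29, 1992 is a listed holiday. The next qualifying day is January 30, 1992.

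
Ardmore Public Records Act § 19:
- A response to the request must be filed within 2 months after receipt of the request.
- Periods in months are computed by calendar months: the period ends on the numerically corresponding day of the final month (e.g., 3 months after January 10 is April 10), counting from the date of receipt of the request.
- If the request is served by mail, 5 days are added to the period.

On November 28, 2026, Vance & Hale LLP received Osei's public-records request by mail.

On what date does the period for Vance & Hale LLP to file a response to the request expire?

February 2, 2027

2 months after November 28, 2026 is January 28, 2027.
Service was by mail, adding 5 days: January 28, 2027 + 5 days = February 2, 2027.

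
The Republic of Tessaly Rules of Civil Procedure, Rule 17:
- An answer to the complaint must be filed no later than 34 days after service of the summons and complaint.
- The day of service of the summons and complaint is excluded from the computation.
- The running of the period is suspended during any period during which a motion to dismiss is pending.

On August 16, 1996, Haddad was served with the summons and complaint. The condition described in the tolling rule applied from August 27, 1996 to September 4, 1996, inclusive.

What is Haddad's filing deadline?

34 days after August 16, 1996 is September 19, 1996.
From August 27, 1996 through September 4, 1996 inclusive is 9 days; tolling adds 9 days: September 19, 1996 + 9 days = September 28, 1996.

September 28, 1996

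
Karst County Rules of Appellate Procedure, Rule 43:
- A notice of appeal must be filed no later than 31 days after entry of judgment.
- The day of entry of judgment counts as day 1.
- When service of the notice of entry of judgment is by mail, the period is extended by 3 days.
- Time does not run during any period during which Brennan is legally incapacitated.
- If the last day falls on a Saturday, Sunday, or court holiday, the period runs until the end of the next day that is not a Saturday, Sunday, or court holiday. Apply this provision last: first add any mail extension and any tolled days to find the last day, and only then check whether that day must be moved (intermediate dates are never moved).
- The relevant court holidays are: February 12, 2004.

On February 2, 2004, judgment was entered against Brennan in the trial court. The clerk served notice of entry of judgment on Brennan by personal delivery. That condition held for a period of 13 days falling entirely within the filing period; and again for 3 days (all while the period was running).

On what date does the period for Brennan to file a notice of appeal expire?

Counting February 2, 2004 as day 1, day 31 is March 3, 2004.
Service was not by mail, so no mail extension applies.
Tolling adds 13 days: March 3, 2004 + 13 days = March 16, 2004.
Tolling adds 3 days: March 16, 2004 + 3 days = March 19, 2004.
March 19, 2004 is a Friday and not a court holiday, so no extension applies.

March 19, 2004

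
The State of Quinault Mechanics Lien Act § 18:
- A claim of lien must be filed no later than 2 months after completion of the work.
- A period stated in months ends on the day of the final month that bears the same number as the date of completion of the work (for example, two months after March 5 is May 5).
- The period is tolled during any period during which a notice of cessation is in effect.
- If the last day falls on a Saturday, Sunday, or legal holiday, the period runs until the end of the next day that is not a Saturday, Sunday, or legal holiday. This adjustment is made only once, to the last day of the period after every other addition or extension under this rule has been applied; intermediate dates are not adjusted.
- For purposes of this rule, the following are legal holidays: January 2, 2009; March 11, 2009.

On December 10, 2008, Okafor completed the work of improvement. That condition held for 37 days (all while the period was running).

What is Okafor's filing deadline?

2 months after December 10, 2008 is February 10, 2009.
Tolling adds 37 days: February 10, 2009 + 37 days = March 19, 2009.
March 19, 2009 is a Thursday and not a legal holiday, so no extension applies.

March 19, 2009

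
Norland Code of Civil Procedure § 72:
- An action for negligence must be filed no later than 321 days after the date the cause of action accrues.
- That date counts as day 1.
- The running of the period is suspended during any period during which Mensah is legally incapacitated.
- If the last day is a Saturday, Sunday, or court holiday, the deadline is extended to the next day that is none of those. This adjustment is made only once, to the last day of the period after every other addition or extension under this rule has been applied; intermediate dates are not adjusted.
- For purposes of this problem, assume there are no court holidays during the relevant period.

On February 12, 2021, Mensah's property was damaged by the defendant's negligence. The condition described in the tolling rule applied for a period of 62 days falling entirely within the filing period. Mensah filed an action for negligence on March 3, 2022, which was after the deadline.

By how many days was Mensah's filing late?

2 days

Counting February 12, 2021 as day 1, day 321 is December 29, 2021.
Tolling adds 62 days: December 29, 2021 + 62 days = March 1, 2022.
March 1, 2022 is a Tuesday and not a court holiday, so no extension applies.
The deadline is March 1, 2022; from March 1, 2022 to March 3, 2022 is 2 days.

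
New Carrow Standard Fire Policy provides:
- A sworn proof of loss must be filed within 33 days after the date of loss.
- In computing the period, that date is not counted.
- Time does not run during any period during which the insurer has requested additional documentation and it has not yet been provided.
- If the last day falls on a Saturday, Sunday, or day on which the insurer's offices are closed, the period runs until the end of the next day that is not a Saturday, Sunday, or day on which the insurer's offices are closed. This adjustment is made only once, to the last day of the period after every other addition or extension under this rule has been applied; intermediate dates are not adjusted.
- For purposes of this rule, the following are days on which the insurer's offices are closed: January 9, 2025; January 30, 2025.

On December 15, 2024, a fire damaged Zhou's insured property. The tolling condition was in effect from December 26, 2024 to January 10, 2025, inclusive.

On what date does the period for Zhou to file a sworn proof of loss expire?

February 3, 2025

33 days after December 15, 2024 is January 17, 2025.
From December 26, 2024 through January 10, 2025 inclusive is 16 days; tolling adds 16 days: January 17, 2025 + 16 days = February 2, 2025.
February 2, 2025 is Sunday. The next qualifying day is February 3, 2025.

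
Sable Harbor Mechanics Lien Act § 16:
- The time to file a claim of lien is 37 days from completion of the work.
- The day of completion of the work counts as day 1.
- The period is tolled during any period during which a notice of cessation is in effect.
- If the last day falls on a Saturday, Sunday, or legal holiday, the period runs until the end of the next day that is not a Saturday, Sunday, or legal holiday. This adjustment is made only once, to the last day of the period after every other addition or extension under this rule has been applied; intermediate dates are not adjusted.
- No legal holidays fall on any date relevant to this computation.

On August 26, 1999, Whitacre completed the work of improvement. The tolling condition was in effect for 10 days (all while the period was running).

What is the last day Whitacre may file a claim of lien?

October 11, 1999

Counting August 26, 1999 as day 1, day 37 is October 1, 1999.
Tolling adds 10 days: October 1, 1999 + 10 days = October 11, 1999.
October 11, 1999 is a Monday and not a legal holiday, so no extension applies.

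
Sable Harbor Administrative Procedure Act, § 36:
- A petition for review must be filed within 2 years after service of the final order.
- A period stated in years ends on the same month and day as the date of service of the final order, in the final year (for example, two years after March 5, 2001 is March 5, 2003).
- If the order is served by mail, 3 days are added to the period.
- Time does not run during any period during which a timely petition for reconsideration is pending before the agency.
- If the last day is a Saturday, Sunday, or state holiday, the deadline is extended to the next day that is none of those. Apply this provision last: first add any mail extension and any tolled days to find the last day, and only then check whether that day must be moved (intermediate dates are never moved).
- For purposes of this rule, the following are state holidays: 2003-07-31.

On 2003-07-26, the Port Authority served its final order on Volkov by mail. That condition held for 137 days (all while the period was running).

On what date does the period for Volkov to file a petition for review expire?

2 years after 2003-07-26 is July 26, 2005.
Service was by mail, adding 3 days: July 26, 2005 + 3 days = July 29, 2005.
Tolling adds 137 days: July 29, 2005 + 137 days = December 13, 2005.
December 13, 2005 is a Tuesday and not a state holiday, so no extension applies.

December 13, 2005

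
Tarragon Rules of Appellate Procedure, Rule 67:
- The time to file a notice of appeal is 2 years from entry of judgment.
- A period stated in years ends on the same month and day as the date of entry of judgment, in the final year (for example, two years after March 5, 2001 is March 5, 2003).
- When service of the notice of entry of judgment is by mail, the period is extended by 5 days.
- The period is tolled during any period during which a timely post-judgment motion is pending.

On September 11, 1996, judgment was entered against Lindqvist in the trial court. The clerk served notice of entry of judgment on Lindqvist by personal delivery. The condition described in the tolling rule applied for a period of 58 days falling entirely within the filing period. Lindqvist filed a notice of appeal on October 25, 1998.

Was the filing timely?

Yes

2 years after September 11, 1996 is September 11, 1998.
Service was not by mail, so no mail extension applies.
Tolling adds 58 days: September 11, 1998 + 58 days = November 8, 1998.
The deadline is November 8, 1998; the filing on October 25, 1998 is on or before that date.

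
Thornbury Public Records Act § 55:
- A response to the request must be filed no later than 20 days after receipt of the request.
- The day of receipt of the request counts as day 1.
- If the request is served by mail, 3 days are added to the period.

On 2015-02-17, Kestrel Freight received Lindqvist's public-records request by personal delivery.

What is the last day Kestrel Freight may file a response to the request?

Counting 2015-02-17 as day 1, day 20 is March 8, 2015.
Service was not by mail, so no mail extension applies.

March 8, 2015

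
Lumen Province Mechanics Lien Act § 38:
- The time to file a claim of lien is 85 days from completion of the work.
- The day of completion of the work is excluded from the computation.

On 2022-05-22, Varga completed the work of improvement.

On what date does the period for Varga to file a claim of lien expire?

85 days after 2022-05-22 is August 15, 2022.

August 15, 2022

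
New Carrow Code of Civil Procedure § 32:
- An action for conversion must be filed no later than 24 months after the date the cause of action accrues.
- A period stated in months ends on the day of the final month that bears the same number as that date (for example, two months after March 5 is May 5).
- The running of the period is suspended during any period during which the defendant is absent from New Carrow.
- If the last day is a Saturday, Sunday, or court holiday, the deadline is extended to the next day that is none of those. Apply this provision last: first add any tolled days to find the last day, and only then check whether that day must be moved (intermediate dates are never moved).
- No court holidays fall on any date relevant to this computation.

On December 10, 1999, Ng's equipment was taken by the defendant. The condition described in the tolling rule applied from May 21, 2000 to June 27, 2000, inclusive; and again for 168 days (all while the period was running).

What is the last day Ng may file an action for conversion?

July 4, 2002

24 months after December 10, 1999 is December 10, 2001.
From May 21, 2000 through June 27, 2000 inclusive is 38 days; tolling adds 38 days: December 10, 2001 + 38 days = January 17, 2002.
Tolling adds 168 days: January 17, 2002 + 168 days = July 4, 2002.
July 4, 2002 is a Thursday and not a court holiday, so no extension applies.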